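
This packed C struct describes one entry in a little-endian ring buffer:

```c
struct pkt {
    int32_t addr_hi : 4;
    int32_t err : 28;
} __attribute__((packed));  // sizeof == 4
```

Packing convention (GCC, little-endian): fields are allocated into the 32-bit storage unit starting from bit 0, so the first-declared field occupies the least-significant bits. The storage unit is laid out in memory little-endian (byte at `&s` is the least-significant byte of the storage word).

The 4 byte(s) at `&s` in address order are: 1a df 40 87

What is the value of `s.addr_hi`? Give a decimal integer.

[0]=0x1a [1]=0xdf [2]=0x40 [3]=0x87 (little-endian) → word 0x8740df1a
addr_hi [0+:4] = (word>>0) & 0xf = 10  ←
err [4+:28] = (word>>4) & 0xfffffff = 141823473
addr_hi signed 4b, MSB=1: 10 - 16 = -6

-6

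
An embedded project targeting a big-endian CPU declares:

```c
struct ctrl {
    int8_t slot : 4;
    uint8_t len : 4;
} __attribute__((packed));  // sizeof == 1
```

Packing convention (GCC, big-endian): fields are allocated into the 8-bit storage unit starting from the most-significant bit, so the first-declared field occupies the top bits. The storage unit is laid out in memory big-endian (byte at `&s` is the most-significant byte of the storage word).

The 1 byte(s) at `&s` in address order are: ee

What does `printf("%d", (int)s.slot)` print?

[0]=0xee (big-endian) → word 0xee
slot:4 @ bit 4 → (0xee>>4)&0xf = 0xe  ←
len:4 @ bit 0 → (0xee>>0)&0xf = 0xe
slot signed 4b, MSB=1: 14 - 16 = -2

-2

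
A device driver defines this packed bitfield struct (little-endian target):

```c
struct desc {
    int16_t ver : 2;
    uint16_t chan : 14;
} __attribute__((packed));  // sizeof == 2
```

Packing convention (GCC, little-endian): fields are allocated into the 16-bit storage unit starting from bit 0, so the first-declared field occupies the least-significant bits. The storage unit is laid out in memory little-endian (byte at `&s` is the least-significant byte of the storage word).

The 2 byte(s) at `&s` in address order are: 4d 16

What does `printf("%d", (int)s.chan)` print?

1427

[0]=0x4d [1]=0x16 (little-endian) → word 0x164d
ver:2 @ bit 0 → (0x164d>>0)&0x3 = 0x1
chan:14 @ bit 2 → (0x164d>>2)&0x3fff = 0x593  ←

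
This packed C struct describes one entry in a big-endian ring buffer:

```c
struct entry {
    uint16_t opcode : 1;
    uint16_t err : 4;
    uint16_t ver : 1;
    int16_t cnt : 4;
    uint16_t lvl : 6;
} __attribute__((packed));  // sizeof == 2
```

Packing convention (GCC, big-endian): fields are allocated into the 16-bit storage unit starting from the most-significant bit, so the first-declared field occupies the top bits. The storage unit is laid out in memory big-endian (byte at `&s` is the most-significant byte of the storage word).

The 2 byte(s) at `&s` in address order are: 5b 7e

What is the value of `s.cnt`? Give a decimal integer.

[0]=0x5b [1]=0x7e (big-endian) → word 0x5b7e
opcode:1 @ bit 15 → (0x5b7e>>15)&0x1 = 0x0
err:4 @ bit 11 → (0x5b7e>>11)&0xf = 0xb
ver:1 @ bit 10 → (0x5b7e>>10)&0x1 = 0x0
cnt:4 @ bit 6 → (0x5b7e>>6)&0xf = 0xd  ←
lvl:6 @ bit 0 → (0x5b7e>>0)&0x3f = 0x3e
cnt signed 4b, MSB=1: 13 - 16 = -3

-3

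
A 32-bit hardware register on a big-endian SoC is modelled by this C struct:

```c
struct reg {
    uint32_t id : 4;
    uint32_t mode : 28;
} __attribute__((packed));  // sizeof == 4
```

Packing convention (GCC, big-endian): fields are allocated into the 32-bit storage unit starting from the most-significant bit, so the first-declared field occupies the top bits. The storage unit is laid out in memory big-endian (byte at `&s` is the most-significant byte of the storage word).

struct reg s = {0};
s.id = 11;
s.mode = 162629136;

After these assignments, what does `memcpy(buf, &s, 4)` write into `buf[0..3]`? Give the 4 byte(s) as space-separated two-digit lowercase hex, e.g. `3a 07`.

id:4 = 11 → 0xb << 28 → word 0xb0000000
mode:28 = 162629136 → 0x9b18610 << 0 → word 0xb9b18610
word = 0xb9b18610 → big-endian bytes:
  [0]=0xb9  [1]=0xb1  [2]=0x86  [3]=0x10

b9 b1 86 10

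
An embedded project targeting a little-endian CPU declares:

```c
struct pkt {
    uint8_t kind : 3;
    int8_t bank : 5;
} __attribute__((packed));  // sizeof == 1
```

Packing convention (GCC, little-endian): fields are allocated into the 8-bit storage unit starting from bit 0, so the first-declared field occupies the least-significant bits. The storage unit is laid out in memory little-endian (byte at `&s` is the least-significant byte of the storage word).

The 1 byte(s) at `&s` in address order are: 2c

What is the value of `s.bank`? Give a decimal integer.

[0]=0x2c (little-endian) → word 0x2c
kind:3 @ bit 0 → (0x2c>>0)&0x7 = 0x4
bank:5 @ bit 3 → (0x2c>>3)&0x1f = 0x5  ←
bank signed 5b, MSB=0: value = 5

5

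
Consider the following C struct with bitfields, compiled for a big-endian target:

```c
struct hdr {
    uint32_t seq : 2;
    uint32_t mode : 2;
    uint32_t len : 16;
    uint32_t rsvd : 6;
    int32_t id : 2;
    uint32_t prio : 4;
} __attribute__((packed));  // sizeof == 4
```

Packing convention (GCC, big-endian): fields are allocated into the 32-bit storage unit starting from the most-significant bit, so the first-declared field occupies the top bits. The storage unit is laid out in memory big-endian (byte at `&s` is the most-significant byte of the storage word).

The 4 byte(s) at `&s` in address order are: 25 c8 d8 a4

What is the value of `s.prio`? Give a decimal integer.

[0]=0x25 [1]=0xc8 [2]=0xd8 [3]=0xa4 (big-endian) → word 0x25c8d8a4
seq:2 @ bit 30 → (0x25c8d8a4>>30)&0x3 = 0x0
mode:2 @ bit 28 → (0x25c8d8a4>>28)&0x3 = 0x2
len:16 @ bit 12 → (0x25c8d8a4>>12)&0xffff = 0x5c8d
rsvd:6 @ bit 6 → (0x25c8d8a4>>6)&0x3f = 0x22
id:2 @ bit 4 → (0x25c8d8a4>>4)&0x3 = 0x2
prio:4 @ bit 0 → (0x25c8d8a4>>0)&0xf = 0x4  ←

4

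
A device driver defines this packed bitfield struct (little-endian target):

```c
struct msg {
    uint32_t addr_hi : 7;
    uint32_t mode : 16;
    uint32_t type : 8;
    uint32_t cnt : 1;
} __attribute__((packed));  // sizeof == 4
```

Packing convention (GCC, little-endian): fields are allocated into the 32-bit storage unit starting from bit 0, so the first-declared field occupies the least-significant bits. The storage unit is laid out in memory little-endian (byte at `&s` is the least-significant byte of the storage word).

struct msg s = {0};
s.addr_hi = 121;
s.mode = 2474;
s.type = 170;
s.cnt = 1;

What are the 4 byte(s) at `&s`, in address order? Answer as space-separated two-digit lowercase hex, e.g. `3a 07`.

79 d5 04 d5

addr_hi (7b) val=121 bits=0x79 at bit 0: 0x00000079
mode (16b) val=2474 bits=0x9aa at bit 7: 0x0004d579
type (8b) val=170 bits=0xaa at bit 23: 0x5504d579
cnt (1b) val=1 bits=0x1 at bit 31: 0xd504d579
word = 0xd504d579 → little-endian bytes:
  [0]=0x79  [1]=0xd5  [2]=0x04  [3]=0xd5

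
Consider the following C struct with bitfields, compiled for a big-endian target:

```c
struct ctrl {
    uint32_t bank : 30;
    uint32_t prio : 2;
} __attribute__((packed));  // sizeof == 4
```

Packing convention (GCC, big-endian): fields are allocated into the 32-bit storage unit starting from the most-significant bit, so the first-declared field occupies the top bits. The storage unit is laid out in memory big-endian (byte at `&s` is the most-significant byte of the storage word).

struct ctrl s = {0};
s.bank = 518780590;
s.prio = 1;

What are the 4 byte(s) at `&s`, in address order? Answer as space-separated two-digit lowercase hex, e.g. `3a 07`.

7b af da b9

bank (30b) val=518780590 bits=0x1eebf6ae at bit 2: 0x7bafdab8
prio (2b) val=1 bits=0x1 at bit 0: 0x7bafdab9
word = 0x7bafdab9 → big-endian bytes:
  [0]=0x7b  [1]=0xaf  [2]=0xda  [3]=0xb9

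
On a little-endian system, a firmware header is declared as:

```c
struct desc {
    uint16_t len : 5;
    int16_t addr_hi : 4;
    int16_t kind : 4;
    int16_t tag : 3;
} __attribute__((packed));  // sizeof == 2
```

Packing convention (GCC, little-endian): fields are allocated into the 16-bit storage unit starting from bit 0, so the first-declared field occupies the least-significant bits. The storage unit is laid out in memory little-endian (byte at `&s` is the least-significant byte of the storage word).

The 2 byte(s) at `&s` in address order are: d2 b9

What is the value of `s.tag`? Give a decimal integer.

-3

[0]=0xd2 [1]=0xb9 (little-endian) → word 0xb9d2
len [0+:5] = (word>>0) & 0x1f = 18
addr_hi [5+:4] = (word>>5) & 0xf = 14
kind [9+:4] = (word>>9) & 0xf = 12
tag [13+:3] = (word>>13) & 0x7 = 5  ←
tag signed 3b, MSB=1: 5 - 8 = -3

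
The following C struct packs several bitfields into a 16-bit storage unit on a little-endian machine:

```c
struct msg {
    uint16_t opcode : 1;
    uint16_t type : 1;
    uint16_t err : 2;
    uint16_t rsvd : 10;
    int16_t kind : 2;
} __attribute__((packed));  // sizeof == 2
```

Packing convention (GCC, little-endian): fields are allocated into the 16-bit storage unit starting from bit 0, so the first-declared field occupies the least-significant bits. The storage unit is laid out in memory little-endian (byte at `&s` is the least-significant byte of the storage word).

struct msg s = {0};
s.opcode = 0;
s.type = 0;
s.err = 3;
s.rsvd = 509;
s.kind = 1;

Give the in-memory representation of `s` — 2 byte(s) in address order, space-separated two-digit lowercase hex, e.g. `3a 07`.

opcode (1b) val=0 bits=0x0 at bit 0: 0x0000
type (1b) val=0 bits=0x0 at bit 1: 0x0000
err (2b) val=3 bits=0x3 at bit 2: 0x000c
rsvd (10b) val=509 bits=0x1fd at bit 4: 0x1fdc
kind (2b) val=1 bits=0x1 at bit 14: 0x5fdc
word = 0x5fdc → little-endian bytes:
  [0]=0xdc  [1]=0x5f

dc 5f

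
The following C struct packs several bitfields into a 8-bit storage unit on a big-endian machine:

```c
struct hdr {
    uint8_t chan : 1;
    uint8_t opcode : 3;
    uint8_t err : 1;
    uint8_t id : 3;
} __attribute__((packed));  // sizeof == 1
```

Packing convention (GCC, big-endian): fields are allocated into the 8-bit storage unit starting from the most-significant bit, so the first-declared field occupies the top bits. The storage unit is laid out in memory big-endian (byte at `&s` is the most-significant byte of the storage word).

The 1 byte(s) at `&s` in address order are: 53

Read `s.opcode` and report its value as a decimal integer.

[0]=0x53 (big-endian) → word 0x53
chan [7+:1] = (word>>7) & 0x1 = 0
opcode [4+:3] = (word>>4) & 0x7 = 5  ←
err [3+:1] = (word>>3) & 0x1 = 0
id [0+:3] = (word>>0) & 0x7 = 3

5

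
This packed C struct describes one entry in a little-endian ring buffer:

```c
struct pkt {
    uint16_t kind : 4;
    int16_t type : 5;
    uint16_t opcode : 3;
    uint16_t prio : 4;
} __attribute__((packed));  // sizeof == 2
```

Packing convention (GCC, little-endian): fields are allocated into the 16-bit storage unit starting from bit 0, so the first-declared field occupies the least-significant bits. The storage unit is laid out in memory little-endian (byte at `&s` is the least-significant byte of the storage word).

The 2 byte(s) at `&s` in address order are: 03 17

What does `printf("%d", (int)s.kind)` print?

[0]=0x03 [1]=0x17 (little-endian) → word 0x1703
kind:4 @ bit 0 → (0x1703>>0)&0xf = 0x3  ←
type:5 @ bit 4 → (0x1703>>4)&0x1f = 0x10
opcode:3 @ bit 9 → (0x1703>>9)&0x7 = 0x3
prio:4 @ bit 12 → (0x1703>>12)&0xf = 0x1

3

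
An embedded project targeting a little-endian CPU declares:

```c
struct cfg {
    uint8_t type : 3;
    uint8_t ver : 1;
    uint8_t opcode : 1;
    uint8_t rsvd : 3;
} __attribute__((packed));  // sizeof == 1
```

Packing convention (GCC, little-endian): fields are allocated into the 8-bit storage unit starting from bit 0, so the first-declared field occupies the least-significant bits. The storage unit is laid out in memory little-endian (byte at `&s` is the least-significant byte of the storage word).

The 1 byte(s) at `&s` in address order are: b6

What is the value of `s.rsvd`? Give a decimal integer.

5

[0]=0xb6 (little-endian) → word 0xb6
type:3 @ bit 0 → (0xb6>>0)&0x7 = 0x6
ver:1 @ bit 3 → (0xb6>>3)&0x1 = 0x0
opcode:1 @ bit 4 → (0xb6>>4)&0x1 = 0x1
rsvd:3 @ bit 5 → (0xb6>>5)&0x7 = 0x5  ←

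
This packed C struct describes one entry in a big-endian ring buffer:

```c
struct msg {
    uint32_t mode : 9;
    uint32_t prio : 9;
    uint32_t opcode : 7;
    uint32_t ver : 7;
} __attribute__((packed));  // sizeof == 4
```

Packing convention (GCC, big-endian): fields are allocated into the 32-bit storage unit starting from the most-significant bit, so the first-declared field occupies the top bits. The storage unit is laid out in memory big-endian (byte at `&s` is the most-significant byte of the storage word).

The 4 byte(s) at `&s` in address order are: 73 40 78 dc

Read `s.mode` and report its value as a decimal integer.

230

[0]=0x73 [1]=0x40 [2]=0x78 [3]=0xdc (big-endian) → word 0x734078dc
mode:9 @ bit 23 → (0x734078dc>>23)&0x1ff = 0xe6  ←
prio:9 @ bit 14 → (0x734078dc>>14)&0x1ff = 0x101
opcode:7 @ bit 7 → (0x734078dc>>7)&0x7f = 0x71
ver:7 @ bit 0 → (0x734078dc>>0)&0x7f = 0x5c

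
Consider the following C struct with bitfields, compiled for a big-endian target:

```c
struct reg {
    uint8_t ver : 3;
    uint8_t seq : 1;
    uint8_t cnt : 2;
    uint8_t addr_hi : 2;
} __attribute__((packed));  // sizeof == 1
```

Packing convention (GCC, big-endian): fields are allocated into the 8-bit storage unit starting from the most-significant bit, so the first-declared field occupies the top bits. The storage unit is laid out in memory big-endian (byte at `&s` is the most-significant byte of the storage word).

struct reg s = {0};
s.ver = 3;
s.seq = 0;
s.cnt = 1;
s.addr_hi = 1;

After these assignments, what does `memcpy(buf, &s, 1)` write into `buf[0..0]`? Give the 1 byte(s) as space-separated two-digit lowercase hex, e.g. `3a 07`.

ver:3 = 3 → 0x3 << 5 → word 0x60
seq:1 = 0 → 0x0 << 4 → word 0x60
cnt:2 = 1 → 0x1 << 2 → word 0x64
addr_hi:2 = 1 → 0x1 << 0 → word 0x65
word = 0x65 → big-endian bytes:
  [0]=0x65

65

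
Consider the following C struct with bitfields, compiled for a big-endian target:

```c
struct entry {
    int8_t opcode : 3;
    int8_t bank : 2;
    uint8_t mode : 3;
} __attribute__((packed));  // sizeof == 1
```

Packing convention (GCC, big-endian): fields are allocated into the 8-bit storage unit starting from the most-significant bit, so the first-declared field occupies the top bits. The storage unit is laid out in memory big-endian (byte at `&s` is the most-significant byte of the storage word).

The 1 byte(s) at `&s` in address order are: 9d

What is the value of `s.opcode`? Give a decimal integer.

[0]=0x9d (big-endian) → word 0x9d
opcode:3 @ bit 5 → (0x9d>>5)&0x7 = 0x4  ←
bank:2 @ bit 3 → (0x9d>>3)&0x3 = 0x3
mode:3 @ bit 0 → (0x9d>>0)&0x7 = 0x5
opcode signed 3b, MSB=1: 4 - 8 = -4

-4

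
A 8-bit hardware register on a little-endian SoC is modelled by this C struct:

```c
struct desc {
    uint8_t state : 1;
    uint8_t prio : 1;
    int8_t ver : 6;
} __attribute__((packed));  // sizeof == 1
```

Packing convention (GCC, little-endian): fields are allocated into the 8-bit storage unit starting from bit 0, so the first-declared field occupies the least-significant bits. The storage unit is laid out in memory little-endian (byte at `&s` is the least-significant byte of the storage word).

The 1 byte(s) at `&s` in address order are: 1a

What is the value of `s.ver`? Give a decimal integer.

[0]=0x1a (little-endian) → word 0x1a
state [0+:1] = (word>>0) & 0x1 = 0
prio [1+:1] = (word>>1) & 0x1 = 1
ver [2+:6] = (word>>2) & 0x3f = 6  ←
ver signed 6b, MSB=0: value = 6

6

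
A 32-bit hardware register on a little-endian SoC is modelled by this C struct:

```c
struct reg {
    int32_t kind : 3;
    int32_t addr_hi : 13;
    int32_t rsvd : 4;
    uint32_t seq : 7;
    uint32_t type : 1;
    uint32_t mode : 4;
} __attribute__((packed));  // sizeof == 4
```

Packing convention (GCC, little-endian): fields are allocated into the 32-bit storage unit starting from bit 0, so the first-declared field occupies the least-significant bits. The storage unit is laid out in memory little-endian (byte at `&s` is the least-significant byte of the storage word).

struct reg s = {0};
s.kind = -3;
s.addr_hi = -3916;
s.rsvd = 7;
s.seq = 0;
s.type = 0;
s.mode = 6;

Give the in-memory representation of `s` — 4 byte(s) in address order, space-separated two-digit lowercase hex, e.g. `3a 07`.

a5 85 07 60

[0+:3] kind=-3 & 0x7 = 0x5; word=0x00000005
[3+:13] addr_hi=-3916 & 0x1fff = 0x10b4; word=0x000085a5
[16+:4] rsvd=7 & 0xf = 0x7; word=0x000785a5
[20+:7] seq=0 & 0x7f = 0x0; word=0x000785a5
[27+:1] type=0 & 0x1 = 0x0; word=0x000785a5
[28+:4] mode=6 & 0xf = 0x6; word=0x600785a5
word = 0x600785a5 → little-endian bytes:
  [0]=0xa5  [1]=0x85  [2]=0x07  [3]=0x60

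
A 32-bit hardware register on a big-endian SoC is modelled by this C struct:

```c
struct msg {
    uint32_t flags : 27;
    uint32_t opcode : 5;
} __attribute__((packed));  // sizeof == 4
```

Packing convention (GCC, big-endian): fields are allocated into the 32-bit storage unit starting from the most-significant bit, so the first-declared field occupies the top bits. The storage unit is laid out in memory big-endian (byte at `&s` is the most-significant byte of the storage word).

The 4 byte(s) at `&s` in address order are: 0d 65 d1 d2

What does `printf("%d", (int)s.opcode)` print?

18

[0]=0x0d [1]=0x65 [2]=0xd1 [3]=0xd2 (big-endian) → word 0x0d65d1d2
flags:27 @ bit 5 → (0x0d65d1d2>>5)&0x7ffffff = 0x6b2e8e
opcode:5 @ bit 0 → (0x0d65d1d2>>0)&0x1f = 0x12  ←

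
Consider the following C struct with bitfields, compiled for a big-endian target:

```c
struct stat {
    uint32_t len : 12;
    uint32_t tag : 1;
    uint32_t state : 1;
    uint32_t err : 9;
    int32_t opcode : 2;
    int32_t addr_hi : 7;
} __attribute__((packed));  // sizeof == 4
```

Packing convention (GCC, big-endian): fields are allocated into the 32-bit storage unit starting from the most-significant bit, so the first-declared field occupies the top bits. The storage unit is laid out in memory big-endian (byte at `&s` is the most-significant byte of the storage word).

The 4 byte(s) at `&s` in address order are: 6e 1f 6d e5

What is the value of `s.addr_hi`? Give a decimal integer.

-27

[0]=0x6e [1]=0x1f [2]=0x6d [3]=0xe5 (big-endian) → word 0x6e1f6de5
len [20+:12] = (word>>20) & 0xfff = 1761
tag [19+:1] = (word>>19) & 0x1 = 1
state [18+:1] = (word>>18) & 0x1 = 1
err [9+:9] = (word>>9) & 0x1ff = 438
opcode [7+:2] = (word>>7) & 0x3 = 3
addr_hi [0+:7] = (word>>0) & 0x7f = 101  ←
addr_hi signed 7b, MSB=1: 101 - 128 = -27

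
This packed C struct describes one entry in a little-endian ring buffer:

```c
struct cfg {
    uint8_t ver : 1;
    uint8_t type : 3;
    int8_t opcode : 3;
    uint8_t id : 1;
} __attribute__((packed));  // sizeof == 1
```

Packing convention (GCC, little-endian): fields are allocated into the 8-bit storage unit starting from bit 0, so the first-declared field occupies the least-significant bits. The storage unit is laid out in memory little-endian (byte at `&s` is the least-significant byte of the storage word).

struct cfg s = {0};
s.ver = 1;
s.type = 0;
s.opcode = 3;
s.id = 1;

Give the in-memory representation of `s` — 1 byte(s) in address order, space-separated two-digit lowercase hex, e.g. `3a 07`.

ver:1 = 1 → 0x1 << 0 → word 0x01
type:3 = 0 → 0x0 << 1 → word 0x01
opcode:3 = 3 → 0x3 << 4 → word 0x31
id:1 = 1 → 0x1 << 7 → word 0xb1
word = 0xb1 → little-endian bytes:
  [0]=0xb1

b1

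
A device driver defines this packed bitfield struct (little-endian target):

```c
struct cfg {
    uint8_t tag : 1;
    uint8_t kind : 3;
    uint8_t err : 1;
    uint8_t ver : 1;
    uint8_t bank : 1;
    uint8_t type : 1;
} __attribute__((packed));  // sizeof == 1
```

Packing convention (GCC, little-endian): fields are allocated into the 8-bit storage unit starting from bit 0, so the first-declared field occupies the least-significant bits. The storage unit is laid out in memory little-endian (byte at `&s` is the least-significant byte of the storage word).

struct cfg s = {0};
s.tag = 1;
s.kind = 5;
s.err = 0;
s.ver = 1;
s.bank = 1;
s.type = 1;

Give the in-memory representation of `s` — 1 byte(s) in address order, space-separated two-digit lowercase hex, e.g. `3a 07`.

eb

tag (1b) val=1 bits=0x1 at bit 0: 0x01
kind (3b) val=5 bits=0x5 at bit 1: 0x0b
err (1b) val=0 bits=0x0 at bit 4: 0x0b
ver (1b) val=1 bits=0x1 at bit 5: 0x2b
bank (1b) val=1 bits=0x1 at bit 6: 0x6b
type (1b) val=1 bits=0x1 at bit 7: 0xeb
word = 0xeb → little-endian bytes:
  [0]=0xeb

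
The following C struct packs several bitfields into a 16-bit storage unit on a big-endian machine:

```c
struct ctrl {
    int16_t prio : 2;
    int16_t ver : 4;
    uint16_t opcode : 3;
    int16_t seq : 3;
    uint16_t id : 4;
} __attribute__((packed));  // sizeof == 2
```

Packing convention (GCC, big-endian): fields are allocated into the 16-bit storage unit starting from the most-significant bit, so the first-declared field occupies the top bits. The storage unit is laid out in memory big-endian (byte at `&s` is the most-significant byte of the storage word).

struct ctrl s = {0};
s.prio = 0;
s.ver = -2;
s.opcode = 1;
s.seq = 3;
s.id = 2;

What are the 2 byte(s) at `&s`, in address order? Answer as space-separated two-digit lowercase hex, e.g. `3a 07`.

[14+:2] prio=0 & 0x3 = 0x0; word=0x0000
[10+:4] ver=-2 & 0xf = 0xe; word=0x3800
[7+:3] opcode=1 & 0x7 = 0x1; word=0x3880
[4+:3] seq=3 & 0x7 = 0x3; word=0x38b0
[0+:4] id=2 & 0xf = 0x2; word=0x38b2
word = 0x38b2 → big-endian bytes:
  [0]=0x38  [1]=0xb2

38 b2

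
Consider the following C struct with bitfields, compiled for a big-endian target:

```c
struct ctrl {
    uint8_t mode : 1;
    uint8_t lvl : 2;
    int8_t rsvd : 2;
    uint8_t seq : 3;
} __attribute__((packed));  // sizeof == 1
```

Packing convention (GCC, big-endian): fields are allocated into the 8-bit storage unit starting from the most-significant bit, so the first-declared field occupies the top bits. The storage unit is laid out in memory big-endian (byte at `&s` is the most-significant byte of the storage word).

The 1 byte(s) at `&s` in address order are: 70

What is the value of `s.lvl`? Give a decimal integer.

3

[0]=0x70 (big-endian) → word 0x70
mode [7+:1] = (word>>7) & 0x1 = 0
lvl [5+:2] = (word>>5) & 0x3 = 3  ←
rsvd [3+:2] = (word>>3) & 0x3 = 2
seq [0+:3] = (word>>0) & 0x7 = 0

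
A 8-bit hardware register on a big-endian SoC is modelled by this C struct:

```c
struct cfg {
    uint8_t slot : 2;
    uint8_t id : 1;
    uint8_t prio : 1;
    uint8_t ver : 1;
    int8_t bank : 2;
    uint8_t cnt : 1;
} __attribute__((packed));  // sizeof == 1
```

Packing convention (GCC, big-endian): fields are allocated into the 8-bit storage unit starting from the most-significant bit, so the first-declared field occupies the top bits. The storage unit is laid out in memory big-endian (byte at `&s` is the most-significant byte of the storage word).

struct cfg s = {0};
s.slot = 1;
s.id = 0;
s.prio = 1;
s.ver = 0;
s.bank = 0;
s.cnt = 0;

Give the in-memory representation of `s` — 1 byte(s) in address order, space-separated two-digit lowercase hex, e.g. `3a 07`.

50

[6+:2] slot=1 & 0x3 = 0x1; word=0x40
[5+:1] id=0 & 0x1 = 0x0; word=0x40
[4+:1] prio=1 & 0x1 = 0x1; word=0x50
[3+:1] ver=0 & 0x1 = 0x0; word=0x50
[1+:2] bank=0 & 0x3 = 0x0; word=0x50
[0+:1] cnt=0 & 0x1 = 0x0; word=0x50
word = 0x50 → big-endian bytes:
  [0]=0x50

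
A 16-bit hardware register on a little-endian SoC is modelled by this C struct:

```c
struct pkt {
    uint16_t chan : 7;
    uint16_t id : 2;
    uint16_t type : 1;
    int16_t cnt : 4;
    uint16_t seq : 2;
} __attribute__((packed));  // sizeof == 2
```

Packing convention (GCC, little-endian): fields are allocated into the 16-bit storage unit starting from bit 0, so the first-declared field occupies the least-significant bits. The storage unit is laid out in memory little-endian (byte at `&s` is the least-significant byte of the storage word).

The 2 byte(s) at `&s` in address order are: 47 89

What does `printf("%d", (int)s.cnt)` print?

[0]=0x47 [1]=0x89 (little-endian) → word 0x8947
chan:7 @ bit 0 → (0x8947>>0)&0x7f = 0x47
id:2 @ bit 7 → (0x8947>>7)&0x3 = 0x2
type:1 @ bit 9 → (0x8947>>9)&0x1 = 0x0
cnt:4 @ bit 10 → (0x8947>>10)&0xf = 0x2  ←
seq:2 @ bit 14 → (0x8947>>14)&0x3 = 0x2
cnt signed 4b, MSB=0: value = 2

2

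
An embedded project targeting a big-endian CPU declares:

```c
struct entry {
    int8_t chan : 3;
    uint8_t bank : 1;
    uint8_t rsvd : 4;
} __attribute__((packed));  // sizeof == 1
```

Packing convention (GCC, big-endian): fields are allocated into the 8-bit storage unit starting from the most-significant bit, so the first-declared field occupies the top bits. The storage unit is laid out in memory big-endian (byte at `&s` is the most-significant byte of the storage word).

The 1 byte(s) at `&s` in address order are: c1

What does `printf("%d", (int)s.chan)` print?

[0]=0xc1 (big-endian) → word 0xc1
chan [5+:3] = (word>>5) & 0x7 = 6  ←
bank [4+:1] = (word>>4) & 0x1 = 0
rsvd [0+:4] = (word>>0) & 0xf = 1
chan signed 3b, MSB=1: 6 - 8 = -2

-2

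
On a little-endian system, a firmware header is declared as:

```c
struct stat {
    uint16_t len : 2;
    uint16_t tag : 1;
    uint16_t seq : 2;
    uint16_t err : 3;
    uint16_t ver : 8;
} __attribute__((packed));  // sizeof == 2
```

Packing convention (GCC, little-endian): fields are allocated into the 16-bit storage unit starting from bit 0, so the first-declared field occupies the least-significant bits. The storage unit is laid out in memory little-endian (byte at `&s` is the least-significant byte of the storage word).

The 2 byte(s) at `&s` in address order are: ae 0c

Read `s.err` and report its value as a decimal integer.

5

[0]=0xae [1]=0x0c (little-endian) → word 0x0cae
len [0+:2] = (word>>0) & 0x3 = 2
tag [2+:1] = (word>>2) & 0x1 = 1
seq [3+:2] = (word>>3) & 0x3 = 1
err [5+:3] = (word>>5) & 0x7 = 5  ←
ver [8+:8] = (word>>8) & 0xff = 12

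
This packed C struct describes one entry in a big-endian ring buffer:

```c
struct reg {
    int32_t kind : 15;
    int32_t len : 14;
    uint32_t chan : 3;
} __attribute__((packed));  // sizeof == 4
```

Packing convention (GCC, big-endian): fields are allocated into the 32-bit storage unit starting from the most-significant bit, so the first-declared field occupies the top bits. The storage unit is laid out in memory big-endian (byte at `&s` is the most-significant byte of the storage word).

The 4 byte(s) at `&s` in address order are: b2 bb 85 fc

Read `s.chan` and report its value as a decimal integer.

[0]=0xb2 [1]=0xbb [2]=0x85 [3]=0xfc (big-endian) → word 0xb2bb85fc
kind [17+:15] = (word>>17) & 0x7fff = 22877
len [3+:14] = (word>>3) & 0x3fff = 12479
chan [0+:3] = (word>>0) & 0x7 = 4  ←

4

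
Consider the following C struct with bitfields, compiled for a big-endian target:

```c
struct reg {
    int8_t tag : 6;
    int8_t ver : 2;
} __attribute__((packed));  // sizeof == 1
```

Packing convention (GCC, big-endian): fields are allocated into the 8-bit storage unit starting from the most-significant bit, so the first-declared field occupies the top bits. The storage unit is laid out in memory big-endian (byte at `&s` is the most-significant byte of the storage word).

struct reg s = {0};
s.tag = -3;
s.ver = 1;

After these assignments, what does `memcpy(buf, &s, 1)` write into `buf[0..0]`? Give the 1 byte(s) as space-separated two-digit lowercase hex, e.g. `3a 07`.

tag:6 = -3 → 0x3d << 2 → word 0xf4
ver:2 = 1 → 0x1 << 0 → word 0xf5
word = 0xf5 → big-endian bytes:
  [0]=0xf5

f5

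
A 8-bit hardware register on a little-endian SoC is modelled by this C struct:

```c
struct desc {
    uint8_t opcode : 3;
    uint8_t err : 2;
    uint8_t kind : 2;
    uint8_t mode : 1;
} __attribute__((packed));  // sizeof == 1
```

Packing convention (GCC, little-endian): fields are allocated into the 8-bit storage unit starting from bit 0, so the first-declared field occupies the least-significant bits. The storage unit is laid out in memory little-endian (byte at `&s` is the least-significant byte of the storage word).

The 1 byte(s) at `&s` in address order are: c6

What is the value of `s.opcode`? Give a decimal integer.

6

[0]=0xc6 (little-endian) → word 0xc6
opcode [0+:3] = (word>>0) & 0x7 = 6  ←
err [3+:2] = (word>>3) & 0x3 = 0
kind [5+:2] = (word>>5) & 0x3 = 2
mode [7+:1] = (word>>7) & 0x1 = 1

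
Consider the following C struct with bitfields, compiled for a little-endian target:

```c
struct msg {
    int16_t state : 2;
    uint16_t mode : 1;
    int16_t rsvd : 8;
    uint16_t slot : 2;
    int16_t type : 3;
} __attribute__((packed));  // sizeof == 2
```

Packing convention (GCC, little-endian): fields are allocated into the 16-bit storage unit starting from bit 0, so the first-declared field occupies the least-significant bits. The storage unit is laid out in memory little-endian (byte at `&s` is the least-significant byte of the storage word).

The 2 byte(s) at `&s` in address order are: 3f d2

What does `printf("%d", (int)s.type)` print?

-2

[0]=0x3f [1]=0xd2 (little-endian) → word 0xd23f
state [0+:2] = (word>>0) & 0x3 = 3
mode [2+:1] = (word>>2) & 0x1 = 1
rsvd [3+:8] = (word>>3) & 0xff = 71
slot [11+:2] = (word>>11) & 0x3 = 2
type [13+:3] = (word>>13) & 0x7 = 6  ←
type signed 3b, MSB=1: 6 - 8 = -2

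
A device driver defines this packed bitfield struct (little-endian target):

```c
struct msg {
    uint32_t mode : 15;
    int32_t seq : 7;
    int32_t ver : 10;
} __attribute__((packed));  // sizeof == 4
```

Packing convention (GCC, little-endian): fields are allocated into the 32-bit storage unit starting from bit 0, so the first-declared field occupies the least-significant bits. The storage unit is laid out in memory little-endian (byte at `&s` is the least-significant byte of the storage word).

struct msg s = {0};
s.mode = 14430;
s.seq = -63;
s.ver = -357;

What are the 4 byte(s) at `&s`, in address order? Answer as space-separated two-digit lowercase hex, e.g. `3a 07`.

5e b8 e0 a6

mode (15b) val=14430 bits=0x385e at bit 0: 0x0000385e
seq (7b) val=-63 bits=0x41 at bit 15: 0x0020b85e
ver (10b) val=-357 bits=0x29b at bit 22: 0xa6e0b85e
word = 0xa6e0b85e → little-endian bytes:
  [0]=0x5e  [1]=0xb8  [2]=0xe0  [3]=0xa6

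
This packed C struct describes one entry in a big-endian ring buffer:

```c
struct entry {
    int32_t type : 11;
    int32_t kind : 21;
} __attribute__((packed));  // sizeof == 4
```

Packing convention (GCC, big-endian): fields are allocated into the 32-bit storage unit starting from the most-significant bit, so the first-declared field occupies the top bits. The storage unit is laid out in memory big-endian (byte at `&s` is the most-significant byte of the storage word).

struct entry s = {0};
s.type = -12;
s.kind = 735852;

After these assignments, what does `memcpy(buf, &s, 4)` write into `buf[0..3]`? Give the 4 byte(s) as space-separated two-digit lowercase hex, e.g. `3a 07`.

type (11b) val=-12 bits=0x7f4 at bit 21: 0xfe800000
kind (21b) val=735852 bits=0xb3a6c at bit 0: 0xfe8b3a6c
word = 0xfe8b3a6c → big-endian bytes:
  [0]=0xfe  [1]=0x8b  [2]=0x3a  [3]=0x6c

fe 8b 3a 6c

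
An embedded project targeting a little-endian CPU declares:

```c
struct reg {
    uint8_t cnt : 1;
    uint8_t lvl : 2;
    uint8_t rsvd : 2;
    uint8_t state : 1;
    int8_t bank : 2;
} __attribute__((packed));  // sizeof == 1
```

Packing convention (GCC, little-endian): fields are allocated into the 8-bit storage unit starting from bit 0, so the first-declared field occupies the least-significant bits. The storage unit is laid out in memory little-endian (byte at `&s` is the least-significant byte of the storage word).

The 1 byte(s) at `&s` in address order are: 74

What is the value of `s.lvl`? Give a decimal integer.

2

[0]=0x74 (little-endian) → word 0x74
cnt:1 @ bit 0 → (0x74>>0)&0x1 = 0x0
lvl:2 @ bit 1 → (0x74>>1)&0x3 = 0x2  ←
rsvd:2 @ bit 3 → (0x74>>3)&0x3 = 0x2
state:1 @ bit 5 → (0x74>>5)&0x1 = 0x1
bank:2 @ bit 6 → (0x74>>6)&0x3 = 0x1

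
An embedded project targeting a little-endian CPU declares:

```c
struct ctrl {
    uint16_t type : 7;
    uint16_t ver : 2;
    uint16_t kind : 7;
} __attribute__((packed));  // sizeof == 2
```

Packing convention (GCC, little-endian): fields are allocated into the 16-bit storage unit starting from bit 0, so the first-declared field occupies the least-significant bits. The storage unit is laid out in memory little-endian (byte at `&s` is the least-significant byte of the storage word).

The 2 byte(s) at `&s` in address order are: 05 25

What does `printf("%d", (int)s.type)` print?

5

[0]=0x05 [1]=0x25 (little-endian) → word 0x2505
type:7 @ bit 0 → (0x2505>>0)&0x7f = 0x5  ←
ver:2 @ bit 7 → (0x2505>>7)&0x3 = 0x2
kind:7 @ bit 9 → (0x2505>>9)&0x7f = 0x12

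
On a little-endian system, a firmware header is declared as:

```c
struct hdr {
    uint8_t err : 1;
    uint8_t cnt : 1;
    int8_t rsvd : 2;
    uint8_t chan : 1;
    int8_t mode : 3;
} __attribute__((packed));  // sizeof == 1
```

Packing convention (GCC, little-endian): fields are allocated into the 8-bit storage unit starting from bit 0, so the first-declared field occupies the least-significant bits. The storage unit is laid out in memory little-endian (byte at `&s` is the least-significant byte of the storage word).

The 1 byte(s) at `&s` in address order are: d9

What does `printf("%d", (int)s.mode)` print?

[0]=0xd9 (little-endian) → word 0xd9
err [0+:1] = (word>>0) & 0x1 = 1
cnt [1+:1] = (word>>1) & 0x1 = 0
rsvd [2+:2] = (word>>2) & 0x3 = 2
chan [4+:1] = (word>>4) & 0x1 = 1
mode [5+:3] = (word>>5) & 0x7 = 6  ←
mode signed 3b, MSB=1: 6 - 8 = -2

-2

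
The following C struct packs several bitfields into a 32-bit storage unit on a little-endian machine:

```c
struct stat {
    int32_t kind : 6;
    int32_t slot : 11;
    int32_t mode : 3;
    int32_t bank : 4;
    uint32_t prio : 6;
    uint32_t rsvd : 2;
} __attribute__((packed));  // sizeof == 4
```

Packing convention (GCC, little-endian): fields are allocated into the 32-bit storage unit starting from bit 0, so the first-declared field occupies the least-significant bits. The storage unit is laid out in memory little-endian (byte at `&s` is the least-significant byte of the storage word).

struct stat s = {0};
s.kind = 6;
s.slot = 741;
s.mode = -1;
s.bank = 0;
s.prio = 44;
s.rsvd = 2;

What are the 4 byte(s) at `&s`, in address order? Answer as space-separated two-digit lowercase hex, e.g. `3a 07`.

kind:6 = 6 → 0x6 << 0 → word 0x00000006
slot:11 = 741 → 0x2e5 << 6 → word 0x0000b946
mode:3 = -1 → 0x7 << 17 → word 0x000eb946
bank:4 = 0 → 0x0 << 20 → word 0x000eb946
prio:6 = 44 → 0x2c << 24 → word 0x2c0eb946
rsvd:2 = 2 → 0x2 << 30 → word 0xac0eb946
word = 0xac0eb946 → little-endian bytes:
  [0]=0x46  [1]=0xb9  [2]=0x0e  [3]=0xac

46 b9 0e ac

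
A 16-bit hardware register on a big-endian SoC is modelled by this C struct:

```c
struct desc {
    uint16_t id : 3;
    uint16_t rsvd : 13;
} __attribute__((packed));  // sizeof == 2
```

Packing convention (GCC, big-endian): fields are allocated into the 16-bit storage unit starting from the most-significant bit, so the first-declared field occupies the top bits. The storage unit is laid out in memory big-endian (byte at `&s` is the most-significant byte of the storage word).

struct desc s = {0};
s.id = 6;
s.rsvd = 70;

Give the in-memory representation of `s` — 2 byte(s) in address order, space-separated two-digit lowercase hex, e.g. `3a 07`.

c0 46

id (3b) val=6 bits=0x6 at bit 13: 0xc000
rsvd (13b) val=70 bits=0x46 at bit 0: 0xc046
word = 0xc046 → big-endian bytes:
  [0]=0xc0  [1]=0x46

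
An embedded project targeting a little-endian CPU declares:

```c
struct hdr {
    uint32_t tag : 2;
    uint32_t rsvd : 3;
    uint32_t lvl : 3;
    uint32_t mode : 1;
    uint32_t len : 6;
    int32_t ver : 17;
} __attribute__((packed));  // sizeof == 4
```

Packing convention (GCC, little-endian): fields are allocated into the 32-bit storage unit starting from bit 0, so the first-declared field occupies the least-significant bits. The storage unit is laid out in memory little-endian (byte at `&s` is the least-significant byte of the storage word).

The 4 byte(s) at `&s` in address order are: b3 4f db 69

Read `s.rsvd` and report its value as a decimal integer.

[0]=0xb3 [1]=0x4f [2]=0xdb [3]=0x69 (little-endian) → word 0x69db4fb3
tag:2 @ bit 0 → (0x69db4fb3>>0)&0x3 = 0x3
rsvd:3 @ bit 2 → (0x69db4fb3>>2)&0x7 = 0x4  ←
lvl:3 @ bit 5 → (0x69db4fb3>>5)&0x7 = 0x5
mode:1 @ bit 8 → (0x69db4fb3>>8)&0x1 = 0x1
len:6 @ bit 9 → (0x69db4fb3>>9)&0x3f = 0x27
ver:17 @ bit 15 → (0x69db4fb3>>15)&0x1ffff = 0xd3b6

4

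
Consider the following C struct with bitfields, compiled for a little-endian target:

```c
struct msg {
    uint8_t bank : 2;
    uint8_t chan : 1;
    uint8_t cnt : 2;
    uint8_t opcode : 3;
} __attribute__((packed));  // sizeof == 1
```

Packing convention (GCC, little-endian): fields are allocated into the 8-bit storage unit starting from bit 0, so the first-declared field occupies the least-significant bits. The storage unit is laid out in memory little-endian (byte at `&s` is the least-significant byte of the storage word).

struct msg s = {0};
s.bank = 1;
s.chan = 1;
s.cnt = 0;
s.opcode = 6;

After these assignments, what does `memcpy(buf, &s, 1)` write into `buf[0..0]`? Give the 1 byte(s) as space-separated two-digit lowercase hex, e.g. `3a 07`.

c5

[0+:2] bank=1 & 0x3 = 0x1; word=0x01
[2+:1] chan=1 & 0x1 = 0x1; word=0x05
[3+:2] cnt=0 & 0x3 = 0x0; word=0x05
[5+:3] opcode=6 & 0x7 = 0x6; word=0xc5
word = 0xc5 → little-endian bytes:
  [0]=0xc5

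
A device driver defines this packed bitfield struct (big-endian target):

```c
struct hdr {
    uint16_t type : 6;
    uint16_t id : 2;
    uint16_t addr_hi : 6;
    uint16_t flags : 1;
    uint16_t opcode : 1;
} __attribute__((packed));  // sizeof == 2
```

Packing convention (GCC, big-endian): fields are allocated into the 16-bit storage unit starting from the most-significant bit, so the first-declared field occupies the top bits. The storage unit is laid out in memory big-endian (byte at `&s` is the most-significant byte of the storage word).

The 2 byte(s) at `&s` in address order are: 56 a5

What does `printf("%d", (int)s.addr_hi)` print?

41

[0]=0x56 [1]=0xa5 (big-endian) → word 0x56a5
type [10+:6] = (word>>10) & 0x3f = 21
id [8+:2] = (word>>8) & 0x3 = 2
addr_hi [2+:6] = (word>>2) & 0x3f = 41  ←
flags [1+:1] = (word>>1) & 0x1 = 0
opcode [0+:1] = (word>>0) & 0x1 = 1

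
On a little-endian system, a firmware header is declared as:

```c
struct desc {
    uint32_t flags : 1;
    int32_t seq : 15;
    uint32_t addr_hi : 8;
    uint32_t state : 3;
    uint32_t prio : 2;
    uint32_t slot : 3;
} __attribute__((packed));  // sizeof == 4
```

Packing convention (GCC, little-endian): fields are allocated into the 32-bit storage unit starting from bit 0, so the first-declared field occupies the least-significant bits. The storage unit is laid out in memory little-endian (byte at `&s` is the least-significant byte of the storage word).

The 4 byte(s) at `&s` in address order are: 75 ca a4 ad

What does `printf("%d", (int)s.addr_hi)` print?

[0]=0x75 [1]=0xca [2]=0xa4 [3]=0xad (little-endian) → word 0xada4ca75
flags:1 @ bit 0 → (0xada4ca75>>0)&0x1 = 0x1
seq:15 @ bit 1 → (0xada4ca75>>1)&0x7fff = 0x653a
addr_hi:8 @ bit 16 → (0xada4ca75>>16)&0xff = 0xa4  ←
state:3 @ bit 24 → (0xada4ca75>>24)&0x7 = 0x5
prio:2 @ bit 27 → (0xada4ca75>>27)&0x3 = 0x1
slot:3 @ bit 29 → (0xada4ca75>>29)&0x7 = 0x5

164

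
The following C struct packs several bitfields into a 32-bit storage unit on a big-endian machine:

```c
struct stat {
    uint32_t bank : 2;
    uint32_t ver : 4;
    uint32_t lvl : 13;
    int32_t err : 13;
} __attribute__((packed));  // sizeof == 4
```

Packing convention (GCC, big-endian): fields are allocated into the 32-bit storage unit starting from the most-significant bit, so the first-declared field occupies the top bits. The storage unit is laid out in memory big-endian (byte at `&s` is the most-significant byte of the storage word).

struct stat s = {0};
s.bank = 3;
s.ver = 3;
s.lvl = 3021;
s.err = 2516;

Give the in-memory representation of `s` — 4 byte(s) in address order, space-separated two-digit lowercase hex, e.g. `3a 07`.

bank:2 = 3 → 0x3 << 30 → word 0xc0000000
ver:4 = 3 → 0x3 << 26 → word 0xcc000000
lvl:13 = 3021 → 0xbcd << 13 → word 0xcd79a000
err:13 = 2516 → 0x9d4 << 0 → word 0xcd79a9d4
word = 0xcd79a9d4 → big-endian bytes:
  [0]=0xcd  [1]=0x79  [2]=0xa9  [3]=0xd4

cd 79 a9 d4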